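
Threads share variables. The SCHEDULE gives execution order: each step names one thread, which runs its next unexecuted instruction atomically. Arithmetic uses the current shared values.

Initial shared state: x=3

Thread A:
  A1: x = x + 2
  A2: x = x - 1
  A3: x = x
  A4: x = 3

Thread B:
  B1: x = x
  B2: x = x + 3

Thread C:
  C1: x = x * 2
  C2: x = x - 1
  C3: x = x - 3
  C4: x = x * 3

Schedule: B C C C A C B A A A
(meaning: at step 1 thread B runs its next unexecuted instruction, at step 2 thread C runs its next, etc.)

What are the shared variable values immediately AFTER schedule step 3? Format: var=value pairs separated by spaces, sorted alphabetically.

Answer: x=5

Derivation:
Step 1: thread B executes B1 (x = x). Shared: x=3. PCs: A@0 B@1 C@0
Step 2: thread C executes C1 (x = x * 2). Shared: x=6. PCs: A@0 B@1 C@1
Step 3: thread C executes C2 (x = x - 1). Shared: x=5. PCs: A@0 B@1 C@2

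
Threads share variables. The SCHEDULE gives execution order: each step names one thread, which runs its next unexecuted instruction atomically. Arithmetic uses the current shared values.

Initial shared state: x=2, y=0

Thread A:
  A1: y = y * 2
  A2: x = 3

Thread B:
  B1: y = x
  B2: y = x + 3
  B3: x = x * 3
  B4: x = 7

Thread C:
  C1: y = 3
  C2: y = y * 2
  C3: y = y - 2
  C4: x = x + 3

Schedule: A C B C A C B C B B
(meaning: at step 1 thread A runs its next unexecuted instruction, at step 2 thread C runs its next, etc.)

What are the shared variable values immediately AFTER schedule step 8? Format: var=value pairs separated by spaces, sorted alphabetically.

Step 1: thread A executes A1 (y = y * 2). Shared: x=2 y=0. PCs: A@1 B@0 C@0
Step 2: thread C executes C1 (y = 3). Shared: x=2 y=3. PCs: A@1 B@0 C@1
Step 3: thread B executes B1 (y = x). Shared: x=2 y=2. PCs: A@1 B@1 C@1
Step 4: thread C executes C2 (y = y * 2). Shared: x=2 y=4. PCs: A@1 B@1 C@2
Step 5: thread A executes A2 (x = 3). Shared: x=3 y=4. PCs: A@2 B@1 C@2
Step 6: thread C executes C3 (y = y - 2). Shared: x=3 y=2. PCs: A@2 B@1 C@3
Step 7: thread B executes B2 (y = x + 3). Shared: x=3 y=6. PCs: A@2 B@2 C@3
Step 8: thread C executes C4 (x = x + 3). Shared: x=6 y=6. PCs: A@2 B@2 C@4

Answer: x=6 y=6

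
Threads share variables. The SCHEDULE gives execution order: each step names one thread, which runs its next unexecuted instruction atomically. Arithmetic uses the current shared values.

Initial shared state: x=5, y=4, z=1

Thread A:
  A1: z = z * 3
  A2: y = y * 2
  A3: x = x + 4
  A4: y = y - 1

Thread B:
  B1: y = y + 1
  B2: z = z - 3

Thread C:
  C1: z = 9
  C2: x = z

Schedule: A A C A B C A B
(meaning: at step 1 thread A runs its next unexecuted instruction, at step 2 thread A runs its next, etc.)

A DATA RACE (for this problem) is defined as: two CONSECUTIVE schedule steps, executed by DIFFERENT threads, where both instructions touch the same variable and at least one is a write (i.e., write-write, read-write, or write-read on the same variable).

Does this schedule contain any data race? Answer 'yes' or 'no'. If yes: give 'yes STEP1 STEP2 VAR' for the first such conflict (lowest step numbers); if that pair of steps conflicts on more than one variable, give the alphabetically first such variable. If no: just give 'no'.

Steps 1,2: same thread (A). No race.
Steps 2,3: A(r=y,w=y) vs C(r=-,w=z). No conflict.
Steps 3,4: C(r=-,w=z) vs A(r=x,w=x). No conflict.
Steps 4,5: A(r=x,w=x) vs B(r=y,w=y). No conflict.
Steps 5,6: B(r=y,w=y) vs C(r=z,w=x). No conflict.
Steps 6,7: C(r=z,w=x) vs A(r=y,w=y). No conflict.
Steps 7,8: A(r=y,w=y) vs B(r=z,w=z). No conflict.

Answer: no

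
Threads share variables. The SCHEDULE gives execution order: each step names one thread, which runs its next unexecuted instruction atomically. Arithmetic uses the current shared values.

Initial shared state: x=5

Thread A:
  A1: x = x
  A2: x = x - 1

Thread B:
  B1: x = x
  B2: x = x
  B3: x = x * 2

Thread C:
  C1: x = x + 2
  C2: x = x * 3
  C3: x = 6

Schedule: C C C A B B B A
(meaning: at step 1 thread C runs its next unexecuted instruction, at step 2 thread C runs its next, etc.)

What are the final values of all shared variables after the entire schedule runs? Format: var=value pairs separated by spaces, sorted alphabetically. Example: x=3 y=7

Step 1: thread C executes C1 (x = x + 2). Shared: x=7. PCs: A@0 B@0 C@1
Step 2: thread C executes C2 (x = x * 3). Shared: x=21. PCs: A@0 B@0 C@2
Step 3: thread C executes C3 (x = 6). Shared: x=6. PCs: A@0 B@0 C@3
Step 4: thread A executes A1 (x = x). Shared: x=6. PCs: A@1 B@0 C@3
Step 5: thread B executes B1 (x = x). Shared: x=6. PCs: A@1 B@1 C@3
Step 6: thread B executes B2 (x = x). Shared: x=6. PCs: A@1 B@2 C@3
Step 7: thread B executes B3 (x = x * 2). Shared: x=12. PCs: A@1 B@3 C@3
Step 8: thread A executes A2 (x = x - 1). Shared: x=11. PCs: A@2 B@3 C@3

Answer: x=11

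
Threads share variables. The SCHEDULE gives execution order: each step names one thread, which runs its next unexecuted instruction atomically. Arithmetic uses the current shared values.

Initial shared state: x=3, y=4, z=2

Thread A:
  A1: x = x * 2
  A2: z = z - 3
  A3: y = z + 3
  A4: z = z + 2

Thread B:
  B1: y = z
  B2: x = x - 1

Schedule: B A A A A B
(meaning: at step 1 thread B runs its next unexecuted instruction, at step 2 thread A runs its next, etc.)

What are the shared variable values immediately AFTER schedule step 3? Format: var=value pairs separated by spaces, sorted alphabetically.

Answer: x=6 y=2 z=-1

Derivation:
Step 1: thread B executes B1 (y = z). Shared: x=3 y=2 z=2. PCs: A@0 B@1
Step 2: thread A executes A1 (x = x * 2). Shared: x=6 y=2 z=2. PCs: A@1 B@1
Step 3: thread A executes A2 (z = z - 3). Shared: x=6 y=2 z=-1. PCs: A@2 B@1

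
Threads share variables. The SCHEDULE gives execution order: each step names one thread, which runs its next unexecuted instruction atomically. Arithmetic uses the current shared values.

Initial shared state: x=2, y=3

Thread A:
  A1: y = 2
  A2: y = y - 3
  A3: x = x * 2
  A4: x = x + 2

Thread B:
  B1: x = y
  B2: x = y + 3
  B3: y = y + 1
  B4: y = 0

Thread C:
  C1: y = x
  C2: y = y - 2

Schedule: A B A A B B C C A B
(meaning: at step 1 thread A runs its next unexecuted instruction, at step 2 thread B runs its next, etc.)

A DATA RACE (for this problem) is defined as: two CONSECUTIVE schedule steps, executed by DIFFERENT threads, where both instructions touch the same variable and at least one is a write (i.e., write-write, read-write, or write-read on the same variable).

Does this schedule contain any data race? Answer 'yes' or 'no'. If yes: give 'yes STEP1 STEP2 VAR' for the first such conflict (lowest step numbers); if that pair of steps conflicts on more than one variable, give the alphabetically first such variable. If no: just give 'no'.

Answer: yes 1 2 y

Derivation:
Steps 1,2: A(y = 2) vs B(x = y). RACE on y (W-R).
Steps 2,3: B(x = y) vs A(y = y - 3). RACE on y (R-W).
Steps 3,4: same thread (A). No race.
Steps 4,5: A(x = x * 2) vs B(x = y + 3). RACE on x (W-W).
Steps 5,6: same thread (B). No race.
Steps 6,7: B(y = y + 1) vs C(y = x). RACE on y (W-W).
Steps 7,8: same thread (C). No race.
Steps 8,9: C(r=y,w=y) vs A(r=x,w=x). No conflict.
Steps 9,10: A(r=x,w=x) vs B(r=-,w=y). No conflict.
First conflict at steps 1,2.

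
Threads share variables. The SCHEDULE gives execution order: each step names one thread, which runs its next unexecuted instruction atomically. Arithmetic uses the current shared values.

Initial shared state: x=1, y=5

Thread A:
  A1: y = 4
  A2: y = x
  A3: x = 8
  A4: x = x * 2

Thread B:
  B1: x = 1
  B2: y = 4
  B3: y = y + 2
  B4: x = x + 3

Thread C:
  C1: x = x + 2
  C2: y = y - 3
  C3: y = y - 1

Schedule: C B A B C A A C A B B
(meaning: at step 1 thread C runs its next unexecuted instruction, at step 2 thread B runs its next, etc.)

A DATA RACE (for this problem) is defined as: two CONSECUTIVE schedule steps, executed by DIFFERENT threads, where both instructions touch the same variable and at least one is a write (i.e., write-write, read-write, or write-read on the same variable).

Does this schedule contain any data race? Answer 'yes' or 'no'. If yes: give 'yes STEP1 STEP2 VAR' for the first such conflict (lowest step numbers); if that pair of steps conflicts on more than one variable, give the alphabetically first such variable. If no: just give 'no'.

Answer: yes 1 2 x

Derivation:
Steps 1,2: C(x = x + 2) vs B(x = 1). RACE on x (W-W).
Steps 2,3: B(r=-,w=x) vs A(r=-,w=y). No conflict.
Steps 3,4: A(y = 4) vs B(y = 4). RACE on y (W-W).
Steps 4,5: B(y = 4) vs C(y = y - 3). RACE on y (W-W).
Steps 5,6: C(y = y - 3) vs A(y = x). RACE on y (W-W).
Steps 6,7: same thread (A). No race.
Steps 7,8: A(r=-,w=x) vs C(r=y,w=y). No conflict.
Steps 8,9: C(r=y,w=y) vs A(r=x,w=x). No conflict.
Steps 9,10: A(r=x,w=x) vs B(r=y,w=y). No conflict.
Steps 10,11: same thread (B). No race.
First conflict at steps 1,2.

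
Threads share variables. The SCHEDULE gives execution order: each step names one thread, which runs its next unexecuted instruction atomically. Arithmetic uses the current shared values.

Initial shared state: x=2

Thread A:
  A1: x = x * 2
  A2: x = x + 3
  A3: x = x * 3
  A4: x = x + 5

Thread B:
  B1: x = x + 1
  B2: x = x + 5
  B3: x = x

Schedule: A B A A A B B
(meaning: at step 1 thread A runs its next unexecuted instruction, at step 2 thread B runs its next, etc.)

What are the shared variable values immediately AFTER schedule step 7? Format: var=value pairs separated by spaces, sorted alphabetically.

Answer: x=34

Derivation:
Step 1: thread A executes A1 (x = x * 2). Shared: x=4. PCs: A@1 B@0
Step 2: thread B executes B1 (x = x + 1). Shared: x=5. PCs: A@1 B@1
Step 3: thread A executes A2 (x = x + 3). Shared: x=8. PCs: A@2 B@1
Step 4: thread A executes A3 (x = x * 3). Shared: x=24. PCs: A@3 B@1
Step 5: thread A executes A4 (x = x + 5). Shared: x=29. PCs: A@4 B@1
Step 6: thread B executes B2 (x = x + 5). Shared: x=34. PCs: A@4 B@2
Step 7: thread B executes B3 (x = x). Shared: x=34. PCs: A@4 B@3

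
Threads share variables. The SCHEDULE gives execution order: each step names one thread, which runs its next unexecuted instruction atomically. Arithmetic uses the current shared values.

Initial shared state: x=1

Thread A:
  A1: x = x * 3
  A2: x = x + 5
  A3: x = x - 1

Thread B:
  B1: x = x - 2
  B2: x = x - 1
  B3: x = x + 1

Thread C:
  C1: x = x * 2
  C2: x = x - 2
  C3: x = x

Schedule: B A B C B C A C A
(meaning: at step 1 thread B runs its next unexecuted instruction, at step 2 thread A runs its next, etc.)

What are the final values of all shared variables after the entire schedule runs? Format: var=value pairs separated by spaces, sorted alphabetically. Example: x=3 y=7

Answer: x=-5

Derivation:
Step 1: thread B executes B1 (x = x - 2). Shared: x=-1. PCs: A@0 B@1 C@0
Step 2: thread A executes A1 (x = x * 3). Shared: x=-3. PCs: A@1 B@1 C@0
Step 3: thread B executes B2 (x = x - 1). Shared: x=-4. PCs: A@1 B@2 C@0
Step 4: thread C executes C1 (x = x * 2). Shared: x=-8. PCs: A@1 B@2 C@1
Step 5: thread B executes B3 (x = x + 1). Shared: x=-7. PCs: A@1 B@3 C@1
Step 6: thread C executes C2 (x = x - 2). Shared: x=-9. PCs: A@1 B@3 C@2
Step 7: thread A executes A2 (x = x + 5). Shared: x=-4. PCs: A@2 B@3 C@2
Step 8: thread C executes C3 (x = x). Shared: x=-4. PCs: A@2 B@3 C@3
Step 9: thread A executes A3 (x = x - 1). Shared: x=-5. PCs: A@3 B@3 C@3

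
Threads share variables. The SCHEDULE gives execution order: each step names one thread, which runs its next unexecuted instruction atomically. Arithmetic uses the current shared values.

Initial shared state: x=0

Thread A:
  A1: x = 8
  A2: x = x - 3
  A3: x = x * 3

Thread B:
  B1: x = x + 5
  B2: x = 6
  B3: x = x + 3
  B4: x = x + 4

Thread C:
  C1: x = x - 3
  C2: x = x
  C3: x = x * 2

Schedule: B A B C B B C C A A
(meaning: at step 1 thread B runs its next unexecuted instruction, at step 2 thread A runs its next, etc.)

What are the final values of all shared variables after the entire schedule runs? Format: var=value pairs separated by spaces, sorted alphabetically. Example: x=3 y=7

Step 1: thread B executes B1 (x = x + 5). Shared: x=5. PCs: A@0 B@1 C@0
Step 2: thread A executes A1 (x = 8). Shared: x=8. PCs: A@1 B@1 C@0
Step 3: thread B executes B2 (x = 6). Shared: x=6. PCs: A@1 B@2 C@0
Step 4: thread C executes C1 (x = x - 3). Shared: x=3. PCs: A@1 B@2 C@1
Step 5: thread B executes B3 (x = x + 3). Shared: x=6. PCs: A@1 B@3 C@1
Step 6: thread B executes B4 (x = x + 4). Shared: x=10. PCs: A@1 B@4 C@1
Step 7: thread C executes C2 (x = x). Shared: x=10. PCs: A@1 B@4 C@2
Step 8: thread C executes C3 (x = x * 2). Shared: x=20. PCs: A@1 B@4 C@3
Step 9: thread A executes A2 (x = x - 3). Shared: x=17. PCs: A@2 B@4 C@3
Step 10: thread A executes A3 (x = x * 3). Shared: x=51. PCs: A@3 B@4 C@3

Answer: x=51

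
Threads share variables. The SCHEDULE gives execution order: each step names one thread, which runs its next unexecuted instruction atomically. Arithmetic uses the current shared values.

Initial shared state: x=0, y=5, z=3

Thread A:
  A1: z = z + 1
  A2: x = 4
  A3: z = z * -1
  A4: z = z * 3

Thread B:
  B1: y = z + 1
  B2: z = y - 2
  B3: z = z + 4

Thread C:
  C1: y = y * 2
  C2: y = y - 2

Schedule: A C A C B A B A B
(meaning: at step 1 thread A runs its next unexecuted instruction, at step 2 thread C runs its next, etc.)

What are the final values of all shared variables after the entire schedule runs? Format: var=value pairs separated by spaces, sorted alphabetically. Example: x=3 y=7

Answer: x=4 y=5 z=13

Derivation:
Step 1: thread A executes A1 (z = z + 1). Shared: x=0 y=5 z=4. PCs: A@1 B@0 C@0
Step 2: thread C executes C1 (y = y * 2). Shared: x=0 y=10 z=4. PCs: A@1 B@0 C@1
Step 3: thread A executes A2 (x = 4). Shared: x=4 y=10 z=4. PCs: A@2 B@0 C@1
Step 4: thread C executes C2 (y = y - 2). Shared: x=4 y=8 z=4. PCs: A@2 B@0 C@2
Step 5: thread B executes B1 (y = z + 1). Shared: x=4 y=5 z=4. PCs: A@2 B@1 C@2
Step 6: thread A executes A3 (z = z * -1). Shared: x=4 y=5 z=-4. PCs: A@3 B@1 C@2
Step 7: thread B executes B2 (z = y - 2). Shared: x=4 y=5 z=3. PCs: A@3 B@2 C@2
Step 8: thread A executes A4 (z = z * 3). Shared: x=4 y=5 z=9. PCs: A@4 B@2 C@2
Step 9: thread B executes B3 (z = z + 4). Shared: x=4 y=5 z=13. PCs: A@4 B@3 C@2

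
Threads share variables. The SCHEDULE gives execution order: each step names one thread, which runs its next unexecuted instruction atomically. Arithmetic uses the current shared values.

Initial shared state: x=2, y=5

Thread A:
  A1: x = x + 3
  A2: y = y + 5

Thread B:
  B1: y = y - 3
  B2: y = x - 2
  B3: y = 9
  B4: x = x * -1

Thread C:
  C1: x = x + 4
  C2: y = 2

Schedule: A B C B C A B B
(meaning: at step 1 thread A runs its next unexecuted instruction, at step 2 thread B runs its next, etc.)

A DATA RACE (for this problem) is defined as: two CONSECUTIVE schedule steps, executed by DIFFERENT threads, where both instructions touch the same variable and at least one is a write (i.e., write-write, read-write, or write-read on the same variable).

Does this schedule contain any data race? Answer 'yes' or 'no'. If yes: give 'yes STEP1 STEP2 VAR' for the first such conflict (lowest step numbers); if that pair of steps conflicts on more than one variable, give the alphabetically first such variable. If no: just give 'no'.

Steps 1,2: A(r=x,w=x) vs B(r=y,w=y). No conflict.
Steps 2,3: B(r=y,w=y) vs C(r=x,w=x). No conflict.
Steps 3,4: C(x = x + 4) vs B(y = x - 2). RACE on x (W-R).
Steps 4,5: B(y = x - 2) vs C(y = 2). RACE on y (W-W).
Steps 5,6: C(y = 2) vs A(y = y + 5). RACE on y (W-W).
Steps 6,7: A(y = y + 5) vs B(y = 9). RACE on y (W-W).
Steps 7,8: same thread (B). No race.
First conflict at steps 3,4.

Answer: yes 3 4 x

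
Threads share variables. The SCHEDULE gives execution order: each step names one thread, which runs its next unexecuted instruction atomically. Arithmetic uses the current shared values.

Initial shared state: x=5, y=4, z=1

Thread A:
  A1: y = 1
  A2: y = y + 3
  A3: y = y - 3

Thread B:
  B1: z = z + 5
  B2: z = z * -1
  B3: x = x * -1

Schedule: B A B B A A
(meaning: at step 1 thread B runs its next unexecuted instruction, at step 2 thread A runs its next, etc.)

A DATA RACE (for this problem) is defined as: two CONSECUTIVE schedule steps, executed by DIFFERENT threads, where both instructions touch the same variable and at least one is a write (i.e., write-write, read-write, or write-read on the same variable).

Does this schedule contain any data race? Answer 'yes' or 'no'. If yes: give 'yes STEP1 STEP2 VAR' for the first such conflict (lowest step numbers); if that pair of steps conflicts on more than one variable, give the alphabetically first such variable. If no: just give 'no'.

Steps 1,2: B(r=z,w=z) vs A(r=-,w=y). No conflict.
Steps 2,3: A(r=-,w=y) vs B(r=z,w=z). No conflict.
Steps 3,4: same thread (B). No race.
Steps 4,5: B(r=x,w=x) vs A(r=y,w=y). No conflict.
Steps 5,6: same thread (A). No race.

Answer: no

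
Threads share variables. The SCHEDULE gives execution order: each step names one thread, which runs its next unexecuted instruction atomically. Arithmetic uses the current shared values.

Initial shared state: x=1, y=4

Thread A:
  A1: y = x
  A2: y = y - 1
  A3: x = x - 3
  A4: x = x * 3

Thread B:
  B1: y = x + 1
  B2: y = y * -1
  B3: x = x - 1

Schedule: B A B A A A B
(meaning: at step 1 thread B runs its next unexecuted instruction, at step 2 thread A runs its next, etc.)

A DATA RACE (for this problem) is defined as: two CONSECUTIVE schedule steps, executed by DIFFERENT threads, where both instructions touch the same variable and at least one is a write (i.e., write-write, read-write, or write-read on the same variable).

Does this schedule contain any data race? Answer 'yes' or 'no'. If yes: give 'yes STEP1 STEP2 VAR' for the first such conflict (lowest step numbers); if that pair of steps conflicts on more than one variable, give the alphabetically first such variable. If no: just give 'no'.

Steps 1,2: B(y = x + 1) vs A(y = x). RACE on y (W-W).
Steps 2,3: A(y = x) vs B(y = y * -1). RACE on y (W-W).
Steps 3,4: B(y = y * -1) vs A(y = y - 1). RACE on y (W-W).
Steps 4,5: same thread (A). No race.
Steps 5,6: same thread (A). No race.
Steps 6,7: A(x = x * 3) vs B(x = x - 1). RACE on x (W-W).
First conflict at steps 1,2.

Answer: yes 1 2 y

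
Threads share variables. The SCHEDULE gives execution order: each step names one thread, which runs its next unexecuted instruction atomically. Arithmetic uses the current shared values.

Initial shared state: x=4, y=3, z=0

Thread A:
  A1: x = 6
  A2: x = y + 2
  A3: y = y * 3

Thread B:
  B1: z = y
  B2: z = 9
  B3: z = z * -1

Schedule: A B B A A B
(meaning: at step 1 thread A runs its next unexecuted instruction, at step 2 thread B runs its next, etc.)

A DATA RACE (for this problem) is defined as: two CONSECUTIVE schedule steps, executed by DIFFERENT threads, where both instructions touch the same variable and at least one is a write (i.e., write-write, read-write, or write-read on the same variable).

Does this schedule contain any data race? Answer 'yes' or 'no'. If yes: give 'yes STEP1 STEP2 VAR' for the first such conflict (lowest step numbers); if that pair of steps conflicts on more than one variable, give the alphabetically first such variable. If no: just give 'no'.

Answer: no

Derivation:
Steps 1,2: A(r=-,w=x) vs B(r=y,w=z). No conflict.
Steps 2,3: same thread (B). No race.
Steps 3,4: B(r=-,w=z) vs A(r=y,w=x). No conflict.
Steps 4,5: same thread (A). No race.
Steps 5,6: A(r=y,w=y) vs B(r=z,w=z). No conflict.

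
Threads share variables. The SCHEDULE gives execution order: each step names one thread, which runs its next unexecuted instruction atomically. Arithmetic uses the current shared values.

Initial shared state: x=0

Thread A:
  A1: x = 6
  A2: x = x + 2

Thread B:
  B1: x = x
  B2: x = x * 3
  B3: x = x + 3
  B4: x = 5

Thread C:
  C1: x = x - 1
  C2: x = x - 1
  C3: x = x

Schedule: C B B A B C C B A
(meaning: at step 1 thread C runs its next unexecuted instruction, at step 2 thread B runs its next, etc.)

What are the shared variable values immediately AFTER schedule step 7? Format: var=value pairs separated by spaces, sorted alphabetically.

Answer: x=8

Derivation:
Step 1: thread C executes C1 (x = x - 1). Shared: x=-1. PCs: A@0 B@0 C@1
Step 2: thread B executes B1 (x = x). Shared: x=-1. PCs: A@0 B@1 C@1
Step 3: thread B executes B2 (x = x * 3). Shared: x=-3. PCs: A@0 B@2 C@1
Step 4: thread A executes A1 (x = 6). Shared: x=6. PCs: A@1 B@2 C@1
Step 5: thread B executes B3 (x = x + 3). Shared: x=9. PCs: A@1 B@3 C@1
Step 6: thread C executes C2 (x = x - 1). Shared: x=8. PCs: A@1 B@3 C@2
Step 7: thread C executes C3 (x = x). Shared: x=8. PCs: A@1 B@3 C@3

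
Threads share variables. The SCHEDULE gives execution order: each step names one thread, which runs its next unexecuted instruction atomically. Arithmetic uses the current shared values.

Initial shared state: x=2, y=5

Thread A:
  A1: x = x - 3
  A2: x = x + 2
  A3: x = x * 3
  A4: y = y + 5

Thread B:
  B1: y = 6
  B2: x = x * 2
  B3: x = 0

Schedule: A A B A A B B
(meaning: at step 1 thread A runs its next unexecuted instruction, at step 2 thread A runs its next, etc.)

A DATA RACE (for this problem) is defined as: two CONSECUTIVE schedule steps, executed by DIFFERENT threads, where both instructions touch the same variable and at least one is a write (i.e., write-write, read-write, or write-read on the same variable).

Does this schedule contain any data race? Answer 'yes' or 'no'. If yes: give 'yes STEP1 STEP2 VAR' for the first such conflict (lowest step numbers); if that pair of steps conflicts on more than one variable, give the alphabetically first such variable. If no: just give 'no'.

Steps 1,2: same thread (A). No race.
Steps 2,3: A(r=x,w=x) vs B(r=-,w=y). No conflict.
Steps 3,4: B(r=-,w=y) vs A(r=x,w=x). No conflict.
Steps 4,5: same thread (A). No race.
Steps 5,6: A(r=y,w=y) vs B(r=x,w=x). No conflict.
Steps 6,7: same thread (B). No race.

Answer: no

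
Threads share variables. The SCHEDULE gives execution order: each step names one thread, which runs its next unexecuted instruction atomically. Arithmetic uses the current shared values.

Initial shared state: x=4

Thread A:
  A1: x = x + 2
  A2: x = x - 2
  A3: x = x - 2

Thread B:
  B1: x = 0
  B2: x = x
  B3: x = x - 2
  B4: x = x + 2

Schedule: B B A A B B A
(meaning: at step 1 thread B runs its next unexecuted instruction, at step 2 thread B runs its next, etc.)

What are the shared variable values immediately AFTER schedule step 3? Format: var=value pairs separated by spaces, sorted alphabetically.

Step 1: thread B executes B1 (x = 0). Shared: x=0. PCs: A@0 B@1
Step 2: thread B executes B2 (x = x). Shared: x=0. PCs: A@0 B@2
Step 3: thread A executes A1 (x = x + 2). Shared: x=2. PCs: A@1 B@2

Answer: x=2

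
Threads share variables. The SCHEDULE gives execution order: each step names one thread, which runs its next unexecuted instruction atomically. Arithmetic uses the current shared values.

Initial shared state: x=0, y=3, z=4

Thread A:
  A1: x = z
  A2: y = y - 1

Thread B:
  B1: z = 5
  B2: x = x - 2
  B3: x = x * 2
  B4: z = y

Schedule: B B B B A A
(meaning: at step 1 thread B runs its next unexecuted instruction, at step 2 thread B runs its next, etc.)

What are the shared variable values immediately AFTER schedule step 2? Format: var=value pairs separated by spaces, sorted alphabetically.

Answer: x=-2 y=3 z=5

Derivation:
Step 1: thread B executes B1 (z = 5). Shared: x=0 y=3 z=5. PCs: A@0 B@1
Step 2: thread B executes B2 (x = x - 2). Shared: x=-2 y=3 z=5. PCs: A@0 B@2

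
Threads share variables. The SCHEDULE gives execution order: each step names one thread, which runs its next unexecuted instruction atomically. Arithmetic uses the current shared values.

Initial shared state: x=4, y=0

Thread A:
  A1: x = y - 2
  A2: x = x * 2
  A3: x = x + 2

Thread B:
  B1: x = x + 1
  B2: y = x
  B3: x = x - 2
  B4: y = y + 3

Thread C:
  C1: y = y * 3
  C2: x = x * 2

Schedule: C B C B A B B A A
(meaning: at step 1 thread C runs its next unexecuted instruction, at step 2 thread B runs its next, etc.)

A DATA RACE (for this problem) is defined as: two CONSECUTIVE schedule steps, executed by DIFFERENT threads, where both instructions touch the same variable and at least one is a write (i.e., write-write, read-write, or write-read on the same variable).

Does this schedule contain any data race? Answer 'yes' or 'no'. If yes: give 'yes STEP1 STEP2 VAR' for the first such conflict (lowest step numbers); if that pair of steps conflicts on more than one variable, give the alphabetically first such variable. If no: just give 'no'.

Steps 1,2: C(r=y,w=y) vs B(r=x,w=x). No conflict.
Steps 2,3: B(x = x + 1) vs C(x = x * 2). RACE on x (W-W).
Steps 3,4: C(x = x * 2) vs B(y = x). RACE on x (W-R).
Steps 4,5: B(y = x) vs A(x = y - 2). RACE on x (R-W), y (W-R). Multiple vars; alphabetically first is x.
Steps 5,6: A(x = y - 2) vs B(x = x - 2). RACE on x (W-W).
Steps 6,7: same thread (B). No race.
Steps 7,8: B(r=y,w=y) vs A(r=x,w=x). No conflict.
Steps 8,9: same thread (A). No race.
First conflict at steps 2,3.

Answer: yes 2 3 x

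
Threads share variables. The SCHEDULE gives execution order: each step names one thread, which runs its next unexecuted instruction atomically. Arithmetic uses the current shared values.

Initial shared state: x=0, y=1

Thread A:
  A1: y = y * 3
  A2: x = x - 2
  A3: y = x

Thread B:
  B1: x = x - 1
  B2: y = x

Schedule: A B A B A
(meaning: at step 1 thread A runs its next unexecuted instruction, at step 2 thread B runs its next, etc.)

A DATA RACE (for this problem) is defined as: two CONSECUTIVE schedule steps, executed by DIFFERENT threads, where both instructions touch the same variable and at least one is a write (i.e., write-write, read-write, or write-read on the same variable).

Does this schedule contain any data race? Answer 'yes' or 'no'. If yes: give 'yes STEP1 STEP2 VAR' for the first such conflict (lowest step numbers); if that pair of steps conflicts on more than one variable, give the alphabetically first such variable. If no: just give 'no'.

Answer: yes 2 3 x

Derivation:
Steps 1,2: A(r=y,w=y) vs B(r=x,w=x). No conflict.
Steps 2,3: B(x = x - 1) vs A(x = x - 2). RACE on x (W-W).
Steps 3,4: A(x = x - 2) vs B(y = x). RACE on x (W-R).
Steps 4,5: B(y = x) vs A(y = x). RACE on y (W-W).
First conflict at steps 2,3.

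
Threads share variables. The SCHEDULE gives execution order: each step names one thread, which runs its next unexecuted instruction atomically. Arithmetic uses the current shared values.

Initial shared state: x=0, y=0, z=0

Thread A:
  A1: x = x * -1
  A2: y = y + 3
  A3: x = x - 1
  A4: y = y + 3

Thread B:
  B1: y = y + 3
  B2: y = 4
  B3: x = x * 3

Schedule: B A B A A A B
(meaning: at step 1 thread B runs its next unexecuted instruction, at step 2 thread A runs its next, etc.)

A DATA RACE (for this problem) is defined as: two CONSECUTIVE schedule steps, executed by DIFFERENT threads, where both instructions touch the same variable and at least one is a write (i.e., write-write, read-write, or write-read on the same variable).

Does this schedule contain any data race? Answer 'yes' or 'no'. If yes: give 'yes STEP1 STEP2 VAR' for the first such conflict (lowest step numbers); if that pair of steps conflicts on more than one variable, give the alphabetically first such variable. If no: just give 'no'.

Steps 1,2: B(r=y,w=y) vs A(r=x,w=x). No conflict.
Steps 2,3: A(r=x,w=x) vs B(r=-,w=y). No conflict.
Steps 3,4: B(y = 4) vs A(y = y + 3). RACE on y (W-W).
Steps 4,5: same thread (A). No race.
Steps 5,6: same thread (A). No race.
Steps 6,7: A(r=y,w=y) vs B(r=x,w=x). No conflict.
First conflict at steps 3,4.

Answer: yes 3 4 y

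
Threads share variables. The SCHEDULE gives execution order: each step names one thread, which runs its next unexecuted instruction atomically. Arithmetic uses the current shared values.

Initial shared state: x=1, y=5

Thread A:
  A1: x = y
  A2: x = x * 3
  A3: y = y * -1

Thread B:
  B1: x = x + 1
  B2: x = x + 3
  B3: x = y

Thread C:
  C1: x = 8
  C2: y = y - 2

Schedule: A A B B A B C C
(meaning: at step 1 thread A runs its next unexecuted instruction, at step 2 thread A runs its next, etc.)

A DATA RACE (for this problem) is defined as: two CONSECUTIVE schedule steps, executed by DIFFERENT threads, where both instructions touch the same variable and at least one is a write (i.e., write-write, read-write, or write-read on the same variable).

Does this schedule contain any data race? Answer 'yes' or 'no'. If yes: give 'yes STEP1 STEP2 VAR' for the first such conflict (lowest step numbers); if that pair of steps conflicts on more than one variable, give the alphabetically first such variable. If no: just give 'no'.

Steps 1,2: same thread (A). No race.
Steps 2,3: A(x = x * 3) vs B(x = x + 1). RACE on x (W-W).
Steps 3,4: same thread (B). No race.
Steps 4,5: B(r=x,w=x) vs A(r=y,w=y). No conflict.
Steps 5,6: A(y = y * -1) vs B(x = y). RACE on y (W-R).
Steps 6,7: B(x = y) vs C(x = 8). RACE on x (W-W).
Steps 7,8: same thread (C). No race.
First conflict at steps 2,3.

Answer: yes 2 3 x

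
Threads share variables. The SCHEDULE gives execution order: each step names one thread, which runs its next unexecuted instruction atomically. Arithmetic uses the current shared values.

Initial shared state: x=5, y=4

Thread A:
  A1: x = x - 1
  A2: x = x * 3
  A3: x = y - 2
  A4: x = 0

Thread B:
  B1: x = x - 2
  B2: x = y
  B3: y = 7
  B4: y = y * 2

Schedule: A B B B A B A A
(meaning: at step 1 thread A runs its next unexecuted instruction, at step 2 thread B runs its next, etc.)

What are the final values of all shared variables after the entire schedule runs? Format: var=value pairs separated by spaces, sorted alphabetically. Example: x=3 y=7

Answer: x=0 y=14

Derivation:
Step 1: thread A executes A1 (x = x - 1). Shared: x=4 y=4. PCs: A@1 B@0
Step 2: thread B executes B1 (x = x - 2). Shared: x=2 y=4. PCs: A@1 B@1
Step 3: thread B executes B2 (x = y). Shared: x=4 y=4. PCs: A@1 B@2
Step 4: thread B executes B3 (y = 7). Shared: x=4 y=7. PCs: A@1 B@3
Step 5: thread A executes A2 (x = x * 3). Shared: x=12 y=7. PCs: A@2 B@3
Step 6: thread B executes B4 (y = y * 2). Shared: x=12 y=14. PCs: A@2 B@4
Step 7: thread A executes A3 (x = y - 2). Shared: x=12 y=14. PCs: A@3 B@4
Step 8: thread A executes A4 (x = 0). Shared: x=0 y=14. PCs: A@4 B@4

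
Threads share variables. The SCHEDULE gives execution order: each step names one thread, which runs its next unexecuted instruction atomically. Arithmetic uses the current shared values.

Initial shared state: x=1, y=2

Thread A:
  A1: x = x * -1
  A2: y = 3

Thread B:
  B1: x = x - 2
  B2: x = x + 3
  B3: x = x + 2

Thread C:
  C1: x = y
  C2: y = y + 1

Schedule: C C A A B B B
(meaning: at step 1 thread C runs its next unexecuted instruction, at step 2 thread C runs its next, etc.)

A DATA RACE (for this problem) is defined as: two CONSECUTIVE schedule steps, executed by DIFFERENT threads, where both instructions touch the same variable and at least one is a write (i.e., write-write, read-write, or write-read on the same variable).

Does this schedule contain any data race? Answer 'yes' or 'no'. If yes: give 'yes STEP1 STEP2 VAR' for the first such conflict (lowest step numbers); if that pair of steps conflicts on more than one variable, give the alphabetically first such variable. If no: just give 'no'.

Steps 1,2: same thread (C). No race.
Steps 2,3: C(r=y,w=y) vs A(r=x,w=x). No conflict.
Steps 3,4: same thread (A). No race.
Steps 4,5: A(r=-,w=y) vs B(r=x,w=x). No conflict.
Steps 5,6: same thread (B). No race.
Steps 6,7: same thread (B). No race.

Answer: no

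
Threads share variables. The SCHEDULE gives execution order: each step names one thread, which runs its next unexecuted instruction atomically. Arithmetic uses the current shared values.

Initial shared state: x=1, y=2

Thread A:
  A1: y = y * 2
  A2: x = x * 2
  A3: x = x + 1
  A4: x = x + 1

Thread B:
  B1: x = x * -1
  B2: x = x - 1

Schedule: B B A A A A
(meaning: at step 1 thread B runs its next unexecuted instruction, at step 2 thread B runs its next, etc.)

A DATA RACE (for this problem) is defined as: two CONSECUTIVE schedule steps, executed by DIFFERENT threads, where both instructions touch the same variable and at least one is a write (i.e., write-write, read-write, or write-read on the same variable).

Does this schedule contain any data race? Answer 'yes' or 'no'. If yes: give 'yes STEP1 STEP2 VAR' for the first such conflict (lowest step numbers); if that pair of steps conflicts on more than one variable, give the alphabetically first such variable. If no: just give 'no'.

Steps 1,2: same thread (B). No race.
Steps 2,3: B(r=x,w=x) vs A(r=y,w=y). No conflict.
Steps 3,4: same thread (A). No race.
Steps 4,5: same thread (A). No race.
Steps 5,6: same thread (A). No race.

Answer: no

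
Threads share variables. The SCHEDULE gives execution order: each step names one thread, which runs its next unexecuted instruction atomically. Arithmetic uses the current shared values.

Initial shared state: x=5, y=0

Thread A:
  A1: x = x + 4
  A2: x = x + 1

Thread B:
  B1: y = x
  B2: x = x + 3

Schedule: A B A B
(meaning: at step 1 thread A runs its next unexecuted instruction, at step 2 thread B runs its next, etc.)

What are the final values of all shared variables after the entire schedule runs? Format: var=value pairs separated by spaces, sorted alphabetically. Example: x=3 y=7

Answer: x=13 y=9

Derivation:
Step 1: thread A executes A1 (x = x + 4). Shared: x=9 y=0. PCs: A@1 B@0
Step 2: thread B executes B1 (y = x). Shared: x=9 y=9. PCs: A@1 B@1
Step 3: thread A executes A2 (x = x + 1). Shared: x=10 y=9. PCs: A@2 B@1
Step 4: thread B executes B2 (x = x + 3). Shared: x=13 y=9. PCs: A@2 B@2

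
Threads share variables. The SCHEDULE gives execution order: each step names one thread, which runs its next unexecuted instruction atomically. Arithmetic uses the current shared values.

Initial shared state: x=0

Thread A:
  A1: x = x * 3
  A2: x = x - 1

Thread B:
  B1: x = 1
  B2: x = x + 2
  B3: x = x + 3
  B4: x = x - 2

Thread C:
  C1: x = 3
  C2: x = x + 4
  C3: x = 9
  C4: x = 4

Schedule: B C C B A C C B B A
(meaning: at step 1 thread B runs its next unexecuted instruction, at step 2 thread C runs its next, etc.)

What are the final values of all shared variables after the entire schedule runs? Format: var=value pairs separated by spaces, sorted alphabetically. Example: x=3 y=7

Step 1: thread B executes B1 (x = 1). Shared: x=1. PCs: A@0 B@1 C@0
Step 2: thread C executes C1 (x = 3). Shared: x=3. PCs: A@0 B@1 C@1
Step 3: thread C executes C2 (x = x + 4). Shared: x=7. PCs: A@0 B@1 C@2
Step 4: thread B executes B2 (x = x + 2). Shared: x=9. PCs: A@0 B@2 C@2
Step 5: thread A executes A1 (x = x * 3). Shared: x=27. PCs: A@1 B@2 C@2
Step 6: thread C executes C3 (x = 9). Shared: x=9. PCs: A@1 B@2 C@3
Step 7: thread C executes C4 (x = 4). Shared: x=4. PCs: A@1 B@2 C@4
Step 8: thread B executes B3 (x = x + 3). Shared: x=7. PCs: A@1 B@3 C@4
Step 9: thread B executes B4 (x = x - 2). Shared: x=5. PCs: A@1 B@4 C@4
Step 10: thread A executes A2 (x = x - 1). Shared: x=4. PCs: A@2 B@4 C@4

Answer: x=4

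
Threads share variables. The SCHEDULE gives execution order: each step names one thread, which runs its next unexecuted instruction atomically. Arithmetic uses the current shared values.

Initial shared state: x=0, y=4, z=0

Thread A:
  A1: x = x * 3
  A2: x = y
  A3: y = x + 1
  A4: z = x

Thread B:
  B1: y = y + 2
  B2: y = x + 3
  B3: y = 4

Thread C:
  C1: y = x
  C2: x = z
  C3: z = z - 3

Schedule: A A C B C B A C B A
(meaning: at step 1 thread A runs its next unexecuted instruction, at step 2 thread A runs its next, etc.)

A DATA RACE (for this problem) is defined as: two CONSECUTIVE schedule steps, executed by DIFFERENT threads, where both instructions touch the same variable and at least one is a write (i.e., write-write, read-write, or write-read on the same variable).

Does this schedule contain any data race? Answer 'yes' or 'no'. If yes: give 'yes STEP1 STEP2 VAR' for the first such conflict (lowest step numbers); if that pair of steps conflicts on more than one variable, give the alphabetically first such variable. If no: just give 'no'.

Answer: yes 2 3 x

Derivation:
Steps 1,2: same thread (A). No race.
Steps 2,3: A(x = y) vs C(y = x). RACE on x (W-R), y (R-W). Multiple vars; alphabetically first is x.
Steps 3,4: C(y = x) vs B(y = y + 2). RACE on y (W-W).
Steps 4,5: B(r=y,w=y) vs C(r=z,w=x). No conflict.
Steps 5,6: C(x = z) vs B(y = x + 3). RACE on x (W-R).
Steps 6,7: B(y = x + 3) vs A(y = x + 1). RACE on y (W-W).
Steps 7,8: A(r=x,w=y) vs C(r=z,w=z). No conflict.
Steps 8,9: C(r=z,w=z) vs B(r=-,w=y). No conflict.
Steps 9,10: B(r=-,w=y) vs A(r=x,w=z). No conflict.
First conflict at steps 2,3.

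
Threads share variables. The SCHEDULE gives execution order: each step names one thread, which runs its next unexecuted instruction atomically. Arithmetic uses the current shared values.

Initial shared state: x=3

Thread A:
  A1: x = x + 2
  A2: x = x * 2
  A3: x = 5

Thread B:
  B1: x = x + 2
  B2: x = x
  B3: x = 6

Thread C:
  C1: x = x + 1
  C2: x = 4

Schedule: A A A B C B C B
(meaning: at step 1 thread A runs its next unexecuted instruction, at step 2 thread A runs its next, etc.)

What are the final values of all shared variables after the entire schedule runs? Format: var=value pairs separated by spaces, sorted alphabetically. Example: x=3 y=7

Answer: x=6

Derivation:
Step 1: thread A executes A1 (x = x + 2). Shared: x=5. PCs: A@1 B@0 C@0
Step 2: thread A executes A2 (x = x * 2). Shared: x=10. PCs: A@2 B@0 C@0
Step 3: thread A executes A3 (x = 5). Shared: x=5. PCs: A@3 B@0 C@0
Step 4: thread B executes B1 (x = x + 2). Shared: x=7. PCs: A@3 B@1 C@0
Step 5: thread C executes C1 (x = x + 1). Shared: x=8. PCs: A@3 B@1 C@1
Step 6: thread B executes B2 (x = x). Shared: x=8. PCs: A@3 B@2 C@1
Step 7: thread C executes C2 (x = 4). Shared: x=4. PCs: A@3 B@2 C@2
Step 8: thread B executes B3 (x = 6). Shared: x=6. PCs: A@3 B@3 C@2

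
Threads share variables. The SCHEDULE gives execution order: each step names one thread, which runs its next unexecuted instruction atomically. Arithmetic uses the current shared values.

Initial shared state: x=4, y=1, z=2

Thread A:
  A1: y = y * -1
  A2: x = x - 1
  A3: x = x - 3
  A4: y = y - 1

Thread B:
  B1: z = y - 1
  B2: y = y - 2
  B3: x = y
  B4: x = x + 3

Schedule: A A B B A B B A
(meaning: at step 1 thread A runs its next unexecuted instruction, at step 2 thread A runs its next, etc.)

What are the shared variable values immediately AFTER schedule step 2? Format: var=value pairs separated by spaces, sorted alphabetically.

Answer: x=3 y=-1 z=2

Derivation:
Step 1: thread A executes A1 (y = y * -1). Shared: x=4 y=-1 z=2. PCs: A@1 B@0
Step 2: thread A executes A2 (x = x - 1). Shared: x=3 y=-1 z=2. PCs: A@2 B@0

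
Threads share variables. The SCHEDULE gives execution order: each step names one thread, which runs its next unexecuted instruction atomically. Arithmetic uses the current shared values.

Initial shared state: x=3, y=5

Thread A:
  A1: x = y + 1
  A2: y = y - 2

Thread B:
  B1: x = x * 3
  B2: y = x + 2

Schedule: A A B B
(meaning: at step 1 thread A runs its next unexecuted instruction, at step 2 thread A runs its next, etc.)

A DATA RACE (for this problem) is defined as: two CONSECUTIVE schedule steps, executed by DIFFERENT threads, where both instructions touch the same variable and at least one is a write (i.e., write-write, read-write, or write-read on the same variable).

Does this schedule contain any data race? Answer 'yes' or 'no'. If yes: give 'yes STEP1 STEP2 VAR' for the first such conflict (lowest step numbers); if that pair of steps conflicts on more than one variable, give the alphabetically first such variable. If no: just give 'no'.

Answer: no

Derivation:
Steps 1,2: same thread (A). No race.
Steps 2,3: A(r=y,w=y) vs B(r=x,w=x). No conflict.
Steps 3,4: same thread (B). No race.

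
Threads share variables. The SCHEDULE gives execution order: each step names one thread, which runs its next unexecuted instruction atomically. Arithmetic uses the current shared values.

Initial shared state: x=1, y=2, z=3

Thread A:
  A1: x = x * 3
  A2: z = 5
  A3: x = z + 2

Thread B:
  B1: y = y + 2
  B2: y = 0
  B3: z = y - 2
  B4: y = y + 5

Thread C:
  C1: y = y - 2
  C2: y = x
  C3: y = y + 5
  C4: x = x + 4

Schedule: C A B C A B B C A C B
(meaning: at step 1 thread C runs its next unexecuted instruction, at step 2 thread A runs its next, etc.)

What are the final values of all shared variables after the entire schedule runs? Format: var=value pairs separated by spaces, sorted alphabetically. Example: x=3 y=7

Step 1: thread C executes C1 (y = y - 2). Shared: x=1 y=0 z=3. PCs: A@0 B@0 C@1
Step 2: thread A executes A1 (x = x * 3). Shared: x=3 y=0 z=3. PCs: A@1 B@0 C@1
Step 3: thread B executes B1 (y = y + 2). Shared: x=3 y=2 z=3. PCs: A@1 B@1 C@1
Step 4: thread C executes C2 (y = x). Shared: x=3 y=3 z=3. PCs: A@1 B@1 C@2
Step 5: thread A executes A2 (z = 5). Shared: x=3 y=3 z=5. PCs: A@2 B@1 C@2
Step 6: thread B executes B2 (y = 0). Shared: x=3 y=0 z=5. PCs: A@2 B@2 C@2
Step 7: thread B executes B3 (z = y - 2). Shared: x=3 y=0 z=-2. PCs: A@2 B@3 C@2
Step 8: thread C executes C3 (y = y + 5). Shared: x=3 y=5 z=-2. PCs: A@2 B@3 C@3
Step 9: thread A executes A3 (x = z + 2). Shared: x=0 y=5 z=-2. PCs: A@3 B@3 C@3
Step 10: thread C executes C4 (x = x + 4). Shared: x=4 y=5 z=-2. PCs: A@3 B@3 C@4
Step 11: thread B executes B4 (y = y + 5). Shared: x=4 y=10 z=-2. PCs: A@3 B@4 C@4

Answer: x=4 y=10 z=-2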